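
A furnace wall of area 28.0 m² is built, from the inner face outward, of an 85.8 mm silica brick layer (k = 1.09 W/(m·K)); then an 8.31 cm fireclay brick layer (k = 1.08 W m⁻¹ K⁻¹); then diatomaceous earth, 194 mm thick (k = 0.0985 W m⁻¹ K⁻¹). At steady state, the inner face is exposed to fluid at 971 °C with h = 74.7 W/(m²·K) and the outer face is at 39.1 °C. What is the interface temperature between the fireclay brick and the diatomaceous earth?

T = 897 °C

Treat each layer as a resistance in series:
  R_conv,in = 1/(hA) = 1/(74.7·28.0) = 4.781×10^-4 K/W
  R_silica brick = L/(kA) = 0.0858/(1.09·28.0) = 0.002811 K/W
  R_fireclay brick = L/(kA) = 0.0831/(1.08·28.0) = 0.002748 K/W
  R_diatomaceous earth = L/(kA) = 0.194/(0.0985·28.0) = 0.07034 K/W
ΣR = 4.781×10^-4 + 0.002811 + 0.002748 + 0.07034 = 0.07638 K/W
Q = ΔT/ΣR = (971 °C − 39.1 °C)/0.07638 = 12200 W
From the inner boundary to the fireclay brick/diatomaceous earth interface, ΣR_partial = 0.006037 K/W.
T_interface = T_in − Q·ΣR_partial = 971 °C − (12200)(0.006037) = 897 °C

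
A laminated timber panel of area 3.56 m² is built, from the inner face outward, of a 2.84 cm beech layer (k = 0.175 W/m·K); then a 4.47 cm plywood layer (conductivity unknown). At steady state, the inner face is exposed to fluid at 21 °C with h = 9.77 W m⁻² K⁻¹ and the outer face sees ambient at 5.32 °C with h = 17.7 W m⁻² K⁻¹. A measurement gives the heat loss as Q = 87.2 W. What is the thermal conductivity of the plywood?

ΣR = ΔT/Q = |21 − 5.32|/87.2 = 0.1798 K/W
Known resistances:
  R_conv,in = 1/(hA) = 1/(9.77·3.56) = 0.02875 K/W
  R_beech = L/(kA) = 0.0284/(0.175·3.56) = 0.04559 K/W
  R_conv,out = 1/(hA) = 1/(17.7·3.56) = 0.01587 K/W
R_plywood = ΣR − ΣR_known = 0.1798 − 0.09021 = 0.08959 K/W
L/(kA) = 0.08959 ⇒ k = 0.0447/(0.08959·3.56) = 0.140 W/m·K

k = 0.140 W/m·K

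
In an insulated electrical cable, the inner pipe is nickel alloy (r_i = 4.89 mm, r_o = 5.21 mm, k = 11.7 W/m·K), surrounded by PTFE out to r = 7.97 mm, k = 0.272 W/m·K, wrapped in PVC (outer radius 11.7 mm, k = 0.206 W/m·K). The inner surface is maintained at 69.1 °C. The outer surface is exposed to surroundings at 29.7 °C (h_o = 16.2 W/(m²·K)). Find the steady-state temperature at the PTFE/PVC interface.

T = 62.0 °C

Resistance network (inner→outer):
  R'_nickel alloy = ln(0.00521/0.00489)/(2πk) = 0.06339/(2π·11.7) = 8.623×10^-4 m·K/W
  R'_PTFE = ln(0.00797/0.00521)/(2πk) = 0.4251/(2π·0.272) = 0.2487 m·K/W
  R'_PVC = ln(0.0117/0.00797)/(2πk) = 0.3839/(2π·0.206) = 0.2966 m·K/W
  R'_conv,out = 1/(2πr h) = 1/(2π·0.0117·16.2) = 0.8397 m·K/W
ΣR = 8.623×10^-4 + 0.2487 + 0.2966 + 0.8397 = 1.386 m·K/W
Q' = ΔT/ΣR = (69.1 °C − 29.7 °C)/1.386 = 28.43 W/m
From the inner boundary to the PTFE/PVC interface, ΣR_partial = 0.2496 m·K/W.
T_interface = T_in − Q'·ΣR_partial = 69.1 °C − (28.43)(0.2496) = 62.0 °C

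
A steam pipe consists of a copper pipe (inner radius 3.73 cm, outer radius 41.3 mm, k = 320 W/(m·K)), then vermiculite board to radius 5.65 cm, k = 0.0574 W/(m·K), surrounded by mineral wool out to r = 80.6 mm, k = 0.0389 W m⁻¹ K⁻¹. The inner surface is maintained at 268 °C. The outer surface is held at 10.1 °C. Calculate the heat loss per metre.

Treat each layer as a resistance in series:
  R'_copper = ln(0.0413/0.0373)/(2πk) = 0.1019/(2π·320) = 5.067×10^-5 m·K/W
  R'_vermiculite board = ln(0.0565/0.0413)/(2πk) = 0.3134/(2π·0.0574) = 0.8689 m·K/W
  R'_mineral wool = ln(0.0806/0.0565)/(2πk) = 0.3553/(2π·0.0389) = 1.453 m·K/W
ΣR = 5.067×10^-5 + 0.8689 + 1.453 = 2.322 m·K/W
Q' = ΔT/ΣR = (268 °C − 10.1 °C)/2.322 = 111 W/m

Q' = 111 W/m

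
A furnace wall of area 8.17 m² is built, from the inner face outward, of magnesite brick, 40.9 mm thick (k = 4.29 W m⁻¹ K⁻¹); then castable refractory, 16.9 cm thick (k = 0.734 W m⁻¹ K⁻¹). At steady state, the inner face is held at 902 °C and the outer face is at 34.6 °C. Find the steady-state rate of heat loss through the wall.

Resistance network (inner→outer):
  R_magnesite brick = L/(kA) = 0.0409/(4.29·8.17) = 0.001167 K/W
  R_castable refractory = L/(kA) = 0.169/(0.734·8.17) = 0.02818 K/W
ΣR = 0.001167 + 0.02818 = 0.02935 K/W
Q = ΔT/ΣR = (902 °C − 34.6 °C)/0.02935 = 29600 W

Q = 29.6 kW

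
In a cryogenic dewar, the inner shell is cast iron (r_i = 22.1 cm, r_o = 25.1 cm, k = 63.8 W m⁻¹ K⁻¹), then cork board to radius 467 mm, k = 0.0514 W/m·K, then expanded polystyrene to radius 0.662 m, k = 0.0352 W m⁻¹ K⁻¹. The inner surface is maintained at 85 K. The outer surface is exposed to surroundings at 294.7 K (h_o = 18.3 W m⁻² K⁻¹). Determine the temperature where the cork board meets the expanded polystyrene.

T = 224.5 K

Series thermal resistances, inner to outer:
  R_cast iron = (1/0.221 − 1/0.251)/(4πk) = 0.5408/(4π·63.8) = 6.746×10^-4 K/W
  R_cork board = (1/0.251 − 1/0.467)/(4πk) = 1.843/(4π·0.0514) = 2.853 K/W
  R_expanded polystyrene = (1/0.467 − 1/0.662)/(4πk) = 0.6308/(4π·0.0352) = 1.426 K/W
  R_conv,out = 1/(4πr²h) = 1/(4π·0.662²·18.3) = 0.009923 K/W
ΣR = 6.746×10^-4 + 2.853 + 1.426 + 0.009923 = 4.290 K/W
Q = ΔT/ΣR = (85 K − 294.7 K)/4.290 = -48.88 W
From the inner boundary to the cork board/expanded polystyrene interface, ΣR_partial = 2.854 K/W.
T_interface = T_in − Q·ΣR_partial = 85 K − (-48.88)(2.854) = 224.5 K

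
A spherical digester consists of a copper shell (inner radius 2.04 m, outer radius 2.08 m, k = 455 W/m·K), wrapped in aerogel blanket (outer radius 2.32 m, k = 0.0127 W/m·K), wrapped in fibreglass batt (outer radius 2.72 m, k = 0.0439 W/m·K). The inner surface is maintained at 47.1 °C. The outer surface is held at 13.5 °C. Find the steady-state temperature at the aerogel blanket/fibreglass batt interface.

T = 22.6 °C

Treat each layer as a resistance in series:
  R_copper = (1/2.04 − 1/2.08)/(4πk) = 0.009427/(4π·455) = 1.649×10^-6 K/W
  R_aerogel blanket = (1/2.08 − 1/2.32)/(4πk) = 0.04973/(4π·0.0127) = 0.3116 K/W
  R_fibreglass batt = (1/2.32 − 1/2.72)/(4πk) = 0.06339/(4π·0.0439) = 0.1149 K/W
ΣR = 1.649×10^-6 + 0.3116 + 0.1149 = 0.4265 K/W
Q = ΔT/ΣR = (47.1 °C − 13.5 °C)/0.4265 = 78.78 W
From the inner boundary to the aerogel blanket/fibreglass batt interface, ΣR_partial = 0.3116 K/W.
T_interface = T_in − Q·ΣR_partial = 47.1 °C − (78.78)(0.3116) = 22.6 °C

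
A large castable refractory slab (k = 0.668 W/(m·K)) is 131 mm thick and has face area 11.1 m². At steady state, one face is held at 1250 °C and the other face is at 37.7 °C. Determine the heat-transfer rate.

Q = kA·ΔT/L = 0.668 × 11.1 × |1250 °C − 37.7 °C| / 0.131 = 68600 W

Q = 68.6 kW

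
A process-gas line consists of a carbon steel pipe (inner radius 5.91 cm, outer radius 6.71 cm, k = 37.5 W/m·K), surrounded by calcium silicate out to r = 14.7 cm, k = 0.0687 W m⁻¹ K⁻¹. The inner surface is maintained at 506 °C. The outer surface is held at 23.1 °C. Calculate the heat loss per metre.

Q' = 266 W/m

Treat each layer as a resistance in series:
  R'_carbon steel = ln(0.0671/0.0591)/(2πk) = 0.1270/(2π·37.5) = 5.388×10^-4 m·K/W
  R'_calcium silicate = ln(0.147/0.0671)/(2πk) = 0.7842/(2π·0.0687) = 1.817 m·K/W
ΣR = 5.388×10^-4 + 1.817 = 1.818 m·K/W
Q' = ΔT/ΣR = (506 °C − 23.1 °C)/1.818 = 266 W/m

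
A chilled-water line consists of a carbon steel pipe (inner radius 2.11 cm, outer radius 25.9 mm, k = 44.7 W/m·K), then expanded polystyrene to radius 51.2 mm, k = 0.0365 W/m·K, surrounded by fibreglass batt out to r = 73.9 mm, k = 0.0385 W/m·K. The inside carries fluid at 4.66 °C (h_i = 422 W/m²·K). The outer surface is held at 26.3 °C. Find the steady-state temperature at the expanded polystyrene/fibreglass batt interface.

Series thermal resistances, inner to outer:
  R'_conv,in = 1/(2πr h) = 1/(2π·0.0211·422) = 0.01787 m·K/W
  R'_carbon steel = ln(0.0259/0.0211)/(2πk) = 0.2050/(2π·44.7) = 7.298×10^-4 m·K/W
  R'_expanded polystyrene = ln(0.0512/0.0259)/(2πk) = 0.6815/(2π·0.0365) = 2.972 m·K/W
  R'_fibreglass batt = ln(0.0739/0.0512)/(2πk) = 0.3670/(2π·0.0385) = 1.517 m·K/W
ΣR = 0.01787 + 7.298×10^-4 + 2.972 + 1.517 = 4.508 m·K/W
Q' = ΔT/ΣR = (4.66 °C − 26.3 °C)/4.508 = -4.800 W/m
From the inner boundary to the expanded polystyrene/fibreglass batt interface, ΣR_partial = 2.991 m·K/W.
T_interface = T_in − Q'·ΣR_partial = 4.66 °C − (-4.800)(2.991) = 19.0 °C

T = 19.0 °C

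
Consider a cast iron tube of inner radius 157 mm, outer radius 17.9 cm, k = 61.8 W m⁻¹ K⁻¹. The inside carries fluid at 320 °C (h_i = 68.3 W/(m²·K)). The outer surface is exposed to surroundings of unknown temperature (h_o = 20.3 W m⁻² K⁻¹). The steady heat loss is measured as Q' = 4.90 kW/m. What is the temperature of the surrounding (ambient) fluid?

Series resistances:
  R'_conv,in = 1/(2πr h) = 1/(2π·0.157·68.3) = 0.01484 m·K/W
  R'_cast iron = ln(0.179/0.157)/(2πk) = 0.1311/(2π·61.8) = 3.377×10^-4 m·K/W
  R'_conv,out = 1/(2πr h) = 1/(2π·0.179·20.3) = 0.04380 m·K/W
ΣR = 0.05898 m·K/W
ΔT = Q'·ΣR = 4900 × 0.05898 = 289.0 K
Heat flows outward, so T_out = T_in − ΔT = 320 − 289.0 = 31.0 °C

T_out = 31.0 °C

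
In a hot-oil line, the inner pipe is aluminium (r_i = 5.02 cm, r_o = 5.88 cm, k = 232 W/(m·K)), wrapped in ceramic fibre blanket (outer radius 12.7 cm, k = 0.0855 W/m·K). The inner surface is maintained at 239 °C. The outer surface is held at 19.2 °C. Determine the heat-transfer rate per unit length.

Resistance network (inner→outer):
  R'_aluminium = ln(0.0588/0.0502)/(2πk) = 0.1581/(2π·232) = 1.085×10^-4 m·K/W
  R'_ceramic fibre blanket = ln(0.127/0.0588)/(2πk) = 0.7700/(2π·0.0855) = 1.433 m·K/W
ΣR = 1.085×10^-4 + 1.433 = 1.433 m·K/W
Q' = ΔT/ΣR = (239 °C − 19.2 °C)/1.433 = 153 W/m

Q' = 153 W/m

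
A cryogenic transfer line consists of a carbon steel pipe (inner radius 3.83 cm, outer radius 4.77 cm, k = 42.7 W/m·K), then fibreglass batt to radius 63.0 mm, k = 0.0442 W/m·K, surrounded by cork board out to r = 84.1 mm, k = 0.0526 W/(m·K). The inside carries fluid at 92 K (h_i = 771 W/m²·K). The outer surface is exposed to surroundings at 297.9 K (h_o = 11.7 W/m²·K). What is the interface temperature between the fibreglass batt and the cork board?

T = 193.5 K

Series thermal resistances, inner to outer:
  R'_conv,in = 1/(2πr h) = 1/(2π·0.0383·771) = 0.005390 m·K/W
  R'_carbon steel = ln(0.0477/0.0383)/(2πk) = 0.2195/(2π·42.7) = 8.181×10^-4 m·K/W
  R'_fibreglass batt = ln(0.0630/0.0477)/(2πk) = 0.2782/(2π·0.0442) = 1.002 m·K/W
  R'_cork board = ln(0.0841/0.0630)/(2πk) = 0.2889/(2π·0.0526) = 0.8741 m·K/W
  R'_conv,out = 1/(2πr h) = 1/(2π·0.0841·11.7) = 0.1617 m·K/W
ΣR = 0.005390 + 8.181×10^-4 + 1.002 + 0.8741 + 0.1617 = 2.044 m·K/W
Q' = ΔT/ΣR = (92 K − 297.9 K)/2.044 = -100.7 W/m
From the inner boundary to the fibreglass batt/cork board interface, ΣR_partial = 1.008 m·K/W.
T_interface = T_in − Q'·ΣR_partial = 92 K − (-100.7)(1.008) = 193.5 K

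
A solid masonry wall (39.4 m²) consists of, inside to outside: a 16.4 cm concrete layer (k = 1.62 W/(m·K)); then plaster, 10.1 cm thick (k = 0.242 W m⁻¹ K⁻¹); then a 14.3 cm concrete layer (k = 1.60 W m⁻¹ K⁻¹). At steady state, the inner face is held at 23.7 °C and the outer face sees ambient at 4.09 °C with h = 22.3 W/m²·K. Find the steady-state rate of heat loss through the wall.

Series thermal resistances, inner to outer:
  R_concrete = L/(kA) = 0.164/(1.62·39.4) = 0.002569 K/W
  R_plaster = L/(kA) = 0.101/(0.242·39.4) = 0.01059 K/W
  R_concrete = L/(kA) = 0.143/(1.60·39.4) = 0.002268 K/W
  R_conv,out = 1/(hA) = 1/(22.3·39.4) = 0.001138 K/W
ΣR = 0.002569 + 0.01059 + 0.002268 + 0.001138 = 0.01656 K/W
Q = ΔT/ΣR = (23.7 °C − 4.09 °C)/0.01656 = 1180 W

Q = 1180 W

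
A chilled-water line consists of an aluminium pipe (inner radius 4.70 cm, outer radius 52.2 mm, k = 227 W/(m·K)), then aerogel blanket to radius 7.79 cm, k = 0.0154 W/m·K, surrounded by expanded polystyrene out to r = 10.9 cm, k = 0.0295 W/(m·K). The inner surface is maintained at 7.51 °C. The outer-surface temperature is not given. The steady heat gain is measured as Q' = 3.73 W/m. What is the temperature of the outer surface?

Sum the resistances:
  R'_aluminium = ln(0.0522/0.0470)/(2πk) = 0.1049/(2π·227) = 7.357×10^-5 m·K/W
  R'_aerogel blanket = ln(0.0779/0.0522)/(2πk) = 0.4003/(2π·0.0154) = 4.137 m·K/W
  R'_expanded polystyrene = ln(0.109/0.0779)/(2πk) = 0.3359/(2π·0.0295) = 1.812 m·K/W
ΣR = 5.950 m·K/W
ΔT = Q'·ΣR = 3.73 × 5.950 = 22.19 K
Heat flows inward, so T_out = T_in + ΔT = 7.51 + 22.19 = 29.7 °C

T_out = 29.7 °C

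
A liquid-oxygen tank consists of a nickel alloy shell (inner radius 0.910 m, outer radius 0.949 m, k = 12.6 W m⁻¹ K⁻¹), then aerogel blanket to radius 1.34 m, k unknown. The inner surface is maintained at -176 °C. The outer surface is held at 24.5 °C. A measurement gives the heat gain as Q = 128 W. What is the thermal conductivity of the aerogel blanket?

k = 0.0156 W/m·K

ΣR = ΔT/Q = |-176 − 24.5|/128 = 1.566 K/W
Known resistances:
  R_nickel alloy = (1/0.910 − 1/0.949)/(4πk) = 0.04516/(4π·12.6) = 2.852×10^-4 K/W
R_aerogel blanket = ΣR − ΣR_known = 1.566 − 2.852×10^-4 = 1.566 K/W
(1/r₁−1/r₂)/(4πk) = 1.566 ⇒ k = 0.3075/(4π·1.566) = 0.0156 W/m·K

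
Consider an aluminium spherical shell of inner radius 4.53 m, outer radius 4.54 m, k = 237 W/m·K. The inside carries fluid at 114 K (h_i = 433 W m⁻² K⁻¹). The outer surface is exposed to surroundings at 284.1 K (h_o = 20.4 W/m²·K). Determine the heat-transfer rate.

Treat each layer as a resistance in series:
  R_conv,in = 1/(4πr²h) = 1/(4π·4.53²·433) = 8.956×10^-6 K/W
  R_aluminium = (1/4.53 − 1/4.54)/(4πk) = 4.862×10^-4/(4π·237) = 1.633×10^-7 K/W
  R_conv,out = 1/(4πr²h) = 1/(4π·4.54²·20.4) = 1.893×10^-4 K/W
ΣR = 8.956×10^-6 + 1.633×10^-7 + 1.893×10^-4 = 1.984×10^-4 K/W
Q = ΔT/ΣR = (114 K − 284.1 K)/1.984×10^-4 = -8.57×10^5 W
(Negative Q ⇒ heat flows inward; heat gain = 8.57×10^5 W.)

Q = 857 kW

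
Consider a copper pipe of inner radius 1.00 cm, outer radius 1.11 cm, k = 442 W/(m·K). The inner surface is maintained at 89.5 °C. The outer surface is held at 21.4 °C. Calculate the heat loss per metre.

Q' = 2πk·ΔT/ln(r₂/r₁) = 2π × 442 × 68.1 / ln(0.0111/0.0100) = 1.81×10^6 W/m

Q' = 1.81×10^6 W/m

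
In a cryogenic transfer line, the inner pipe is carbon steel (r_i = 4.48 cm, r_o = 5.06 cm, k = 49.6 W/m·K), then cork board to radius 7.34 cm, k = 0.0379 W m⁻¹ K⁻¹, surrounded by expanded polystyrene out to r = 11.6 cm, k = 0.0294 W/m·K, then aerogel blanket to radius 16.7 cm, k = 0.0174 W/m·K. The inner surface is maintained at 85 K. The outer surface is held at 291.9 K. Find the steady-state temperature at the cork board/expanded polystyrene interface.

T = 129 K

Resistance network (inner→outer):
  R'_carbon steel = ln(0.0506/0.0448)/(2πk) = 0.1217/(2π·49.6) = 3.906×10^-4 m·K/W
  R'_cork board = ln(0.0734/0.0506)/(2πk) = 0.3720/(2π·0.0379) = 1.562 m·K/W
  R'_expanded polystyrene = ln(0.116/0.0734)/(2πk) = 0.4577/(2π·0.0294) = 2.478 m·K/W
  R'_aerogel blanket = ln(0.167/0.116)/(2πk) = 0.3644/(2π·0.0174) = 3.333 m·K/W
ΣR = 3.906×10^-4 + 1.562 + 2.478 + 3.333 = 7.373 m·K/W
Q' = ΔT/ΣR = (85 K − 291.9 K)/7.373 = -28.06 W/m
From the inner boundary to the cork board/expanded polystyrene interface, ΣR_partial = 1.562 m·K/W.
T_interface = T_in − Q'·ΣR_partial = 85 K − (-28.06)(1.562) = 129 K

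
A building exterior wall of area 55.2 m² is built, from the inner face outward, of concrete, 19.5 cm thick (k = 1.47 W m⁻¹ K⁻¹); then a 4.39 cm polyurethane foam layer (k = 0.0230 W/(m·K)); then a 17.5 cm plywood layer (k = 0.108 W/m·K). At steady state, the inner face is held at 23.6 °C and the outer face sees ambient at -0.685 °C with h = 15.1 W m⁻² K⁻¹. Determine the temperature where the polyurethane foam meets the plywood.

Resistance network (inner→outer):
  R_concrete = L/(kA) = 0.195/(1.47·55.2) = 0.002403 K/W
  R_polyurethane foam = L/(kA) = 0.0439/(0.0230·55.2) = 0.03458 K/W
  R_plywood = L/(kA) = 0.175/(0.108·55.2) = 0.02935 K/W
  R_conv,out = 1/(hA) = 1/(15.1·55.2) = 0.001200 K/W
ΣR = 0.002403 + 0.03458 + 0.02935 + 0.001200 = 0.06753 K/W
Q = ΔT/ΣR = (23.6 °C − -0.685 °C)/0.06753 = 359.6 W
From the inner boundary to the polyurethane foam/plywood interface, ΣR_partial = 0.03698 K/W.
T_interface = T_in − Q·ΣR_partial = 23.6 °C − (359.6)(0.03698) = 10.3 °C

T = 10.3 °C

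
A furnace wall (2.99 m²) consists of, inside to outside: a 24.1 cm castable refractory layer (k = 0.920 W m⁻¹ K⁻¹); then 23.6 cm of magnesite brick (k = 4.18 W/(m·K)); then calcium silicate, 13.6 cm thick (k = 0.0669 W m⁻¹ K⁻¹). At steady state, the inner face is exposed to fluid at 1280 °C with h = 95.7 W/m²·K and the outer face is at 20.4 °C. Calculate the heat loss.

Q = 1590 W

Treat each layer as a resistance in series:
  R_conv,in = 1/(hA) = 1/(95.7·2.99) = 0.003495 K/W
  R_castable refractory = L/(kA) = 0.241/(0.920·2.99) = 0.08761 K/W
  R_magnesite brick = L/(kA) = 0.236/(4.18·2.99) = 0.01888 K/W
  R_calcium silicate = L/(kA) = 0.136/(0.0669·2.99) = 0.6799 K/W
ΣR = 0.003495 + 0.08761 + 0.01888 + 0.6799 = 0.7899 K/W
Q = ΔT/ΣR = (1280 °C − 20.4 °C)/0.7899 = 1590 W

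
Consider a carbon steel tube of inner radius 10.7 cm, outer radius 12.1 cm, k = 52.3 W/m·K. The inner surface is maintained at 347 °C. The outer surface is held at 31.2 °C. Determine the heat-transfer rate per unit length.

Q' = 2πk·ΔT/ln(r₂/r₁) = 2π × 52.3 × 315.8 / ln(0.121/0.107) = 8.44×10^5 W/m

Q' = 8.44×10^5 W/m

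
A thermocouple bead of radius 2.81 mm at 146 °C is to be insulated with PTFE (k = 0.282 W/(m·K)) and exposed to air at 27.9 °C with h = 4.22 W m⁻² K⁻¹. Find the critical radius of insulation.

For a sphere, r_cr = 2k_ins/h = 2·0.282/4.22 = 0.134 m = 13.4 cm

r_cr = 13.4 cm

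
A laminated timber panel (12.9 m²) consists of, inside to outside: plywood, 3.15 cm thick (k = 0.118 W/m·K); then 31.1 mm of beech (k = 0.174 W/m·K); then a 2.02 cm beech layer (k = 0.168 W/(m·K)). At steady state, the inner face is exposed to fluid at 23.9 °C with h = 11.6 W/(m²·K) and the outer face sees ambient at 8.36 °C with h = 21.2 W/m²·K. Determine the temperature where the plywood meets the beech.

Resistance network (inner→outer):
  R_conv,in = 1/(hA) = 1/(11.6·12.9) = 0.006683 K/W
  R_plywood = L/(kA) = 0.0315/(0.118·12.9) = 0.02069 K/W
  R_beech = L/(kA) = 0.0311/(0.174·12.9) = 0.01386 K/W
  R_beech = L/(kA) = 0.0202/(0.168·12.9) = 0.009321 K/W
  R_conv,out = 1/(hA) = 1/(21.2·12.9) = 0.003657 K/W
ΣR = 0.006683 + 0.02069 + 0.01386 + 0.009321 + 0.003657 = 0.05421 K/W
Q = ΔT/ΣR = (23.9 °C − 8.36 °C)/0.05421 = 286.7 W
From the inner boundary to the plywood/beech interface, ΣR_partial = 0.02737 K/W.
T_interface = T_in − Q·ΣR_partial = 23.9 °C − (286.7)(0.02737) = 16.1 °C

T = 16.1 °C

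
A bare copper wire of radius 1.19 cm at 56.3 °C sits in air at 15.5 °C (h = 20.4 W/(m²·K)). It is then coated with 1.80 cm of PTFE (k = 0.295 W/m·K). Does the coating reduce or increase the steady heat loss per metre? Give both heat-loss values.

Critical radius for a cylinder: r_cr = k/h = 0.0145 m = 1.45 cm.
Outer radius after coating: r₂ = 0.0119 + 0.0180 = 0.0299 m.
r₁ < r_cr < r₂: heat loss rises to a maximum at r_cr then falls. Whether the coating helps depends on whether Q(r₂) has dropped back below Q(r₁).
Bare: R = 1/(2πr₁h) = 0.6556 m·K/W; Q = 40.8/0.6556 = 62.2 W/m.
Coated: R = R_cond + R_conv = 0.7580 m·K/W; Q = 40.8/0.7580 = 53.8 W/m.

reduces: 62.2 → 53.8 W/m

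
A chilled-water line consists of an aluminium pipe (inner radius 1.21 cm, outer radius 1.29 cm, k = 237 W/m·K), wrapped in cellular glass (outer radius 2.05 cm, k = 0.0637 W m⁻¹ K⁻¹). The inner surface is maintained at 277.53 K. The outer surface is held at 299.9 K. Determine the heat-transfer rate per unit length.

Resistance network (inner→outer):
  R'_aluminium = ln(0.0129/0.0121)/(2πk) = 0.06402/(2π·237) = 4.299×10^-5 m·K/W
  R'_cellular glass = ln(0.0205/0.0129)/(2πk) = 0.4632/(2π·0.0637) = 1.157 m·K/W
ΣR = 4.299×10^-5 + 1.157 = 1.157 m·K/W
Q' = ΔT/ΣR = (277.53 K − 299.9 K)/1.157 = -19.3 W/m
(Negative Q' ⇒ heat flows inward; heat gain = 19.3 W/m.)

Q' = 19.3 W/m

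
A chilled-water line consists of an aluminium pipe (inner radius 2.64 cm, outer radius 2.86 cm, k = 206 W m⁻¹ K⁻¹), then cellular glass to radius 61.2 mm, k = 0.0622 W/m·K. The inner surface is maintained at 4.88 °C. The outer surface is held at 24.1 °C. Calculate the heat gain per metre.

Treat each layer as a resistance in series:
  R'_aluminium = ln(0.0286/0.0264)/(2πk) = 0.08004/(2π·206) = 6.184×10^-5 m·K/W
  R'_cellular glass = ln(0.0612/0.0286)/(2πk) = 0.7607/(2π·0.0622) = 1.947 m·K/W
ΣR = 6.184×10^-5 + 1.947 = 1.947 m·K/W
Q' = ΔT/ΣR = (4.88 °C − 24.1 °C)/1.947 = -9.87 W/m
(Negative Q' ⇒ heat flows inward; heat gain = 9.87 W/m.)

Q' = 9.87 W/m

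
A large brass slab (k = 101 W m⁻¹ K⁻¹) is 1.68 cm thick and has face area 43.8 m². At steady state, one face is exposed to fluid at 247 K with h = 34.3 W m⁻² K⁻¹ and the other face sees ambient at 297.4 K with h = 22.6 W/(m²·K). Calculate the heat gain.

Treat each layer as a resistance in series:
  R_conv,in = 1/(hA) = 1/(34.3·43.8) = 6.656×10^-4 K/W
  R_brass = L/(kA) = 0.0168/(101·43.8) = 3.798×10^-6 K/W
  R_conv,out = 1/(hA) = 1/(22.6·43.8) = 0.001010 K/W
ΣR = 6.656×10^-4 + 3.798×10^-6 + 0.001010 = 0.001679 K/W
Q = ΔT/ΣR = (247 K − 297.4 K)/0.001679 = -30000 W
(Negative Q ⇒ heat flows inward; heat gain = 30000 W.)

Q = 30.0 kW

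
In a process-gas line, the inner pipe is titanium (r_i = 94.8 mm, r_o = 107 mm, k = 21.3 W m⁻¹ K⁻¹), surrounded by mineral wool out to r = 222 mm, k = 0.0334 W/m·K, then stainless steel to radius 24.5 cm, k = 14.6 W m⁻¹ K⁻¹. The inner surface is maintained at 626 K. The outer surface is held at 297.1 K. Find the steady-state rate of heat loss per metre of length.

Q' = 94.5 W/m

Series thermal resistances, inner to outer:
  R'_titanium = ln(0.107/0.0948)/(2πk) = 0.1211/(2π·21.3) = 9.046×10^-4 m·K/W
  R'_mineral wool = ln(0.222/0.107)/(2πk) = 0.7298/(2π·0.0334) = 3.478 m·K/W
  R'_stainless steel = ln(0.245/0.222)/(2πk) = 0.09858/(2π·14.6) = 0.001075 m·K/W
ΣR = 9.046×10^-4 + 3.478 + 0.001075 = 3.480 m·K/W
Q' = ΔT/ΣR = (626 K − 297.1 K)/3.480 = 94.5 W/m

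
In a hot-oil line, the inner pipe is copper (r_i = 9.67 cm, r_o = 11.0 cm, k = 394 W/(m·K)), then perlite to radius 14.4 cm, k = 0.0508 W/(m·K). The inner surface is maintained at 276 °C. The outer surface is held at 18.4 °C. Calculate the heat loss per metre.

Resistance network (inner→outer):
  R'_copper = ln(0.110/0.0967)/(2πk) = 0.1289/(2π·394) = 5.206×10^-5 m·K/W
  R'_perlite = ln(0.144/0.110)/(2πk) = 0.2693/(2π·0.0508) = 0.8438 m·K/W
ΣR = 5.206×10^-5 + 0.8438 = 0.8439 m·K/W
Q' = ΔT/ΣR = (276 °C − 18.4 °C)/0.8439 = 305 W/m

Q' = 305 W/m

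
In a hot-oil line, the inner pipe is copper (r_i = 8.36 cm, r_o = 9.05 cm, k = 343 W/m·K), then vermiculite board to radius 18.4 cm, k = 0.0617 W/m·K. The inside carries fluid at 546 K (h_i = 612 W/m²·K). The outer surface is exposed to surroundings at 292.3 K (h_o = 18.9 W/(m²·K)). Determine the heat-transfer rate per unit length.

Q' = 135 W/m

Treat each layer as a resistance in series:
  R'_conv,in = 1/(2πr h) = 1/(2π·0.0836·612) = 0.003111 m·K/W
  R'_copper = ln(0.0905/0.0836)/(2πk) = 0.07931/(2π·343) = 3.680×10^-5 m·K/W
  R'_vermiculite board = ln(0.184/0.0905)/(2πk) = 0.7096/(2π·0.0617) = 1.830 m·K/W
  R'_conv,out = 1/(2πr h) = 1/(2π·0.184·18.9) = 0.04577 m·K/W
ΣR = 0.003111 + 3.680×10^-5 + 1.830 + 0.04577 = 1.879 m·K/W
Q' = ΔT/ΣR = (546 K − 292.3 K)/1.879 = 135 W/m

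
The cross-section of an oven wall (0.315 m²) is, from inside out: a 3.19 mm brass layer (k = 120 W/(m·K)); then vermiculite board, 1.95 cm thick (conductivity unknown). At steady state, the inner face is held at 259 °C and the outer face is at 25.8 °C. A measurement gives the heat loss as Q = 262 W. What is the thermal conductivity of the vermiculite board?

ΣR = ΔT/Q = |259 − 25.8|/262 = 0.8901 K/W
Known resistances:
  R_brass = L/(kA) = 0.00319/(120·0.315) = 8.439×10^-5 K/W
R_vermiculite board = ΣR − ΣR_known = 0.8901 − 8.439×10^-5 = 0.8900 K/W
L/(kA) = 0.8900 ⇒ k = 0.0195/(0.8900·0.315) = 0.0696 W/m·K

k = 0.0696 W/m·K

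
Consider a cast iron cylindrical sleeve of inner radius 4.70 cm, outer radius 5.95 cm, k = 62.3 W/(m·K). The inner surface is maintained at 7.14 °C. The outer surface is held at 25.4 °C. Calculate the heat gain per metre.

Q' = 2πk·ΔT/ln(r₂/r₁) = 2π × 62.3 × 18.26 / ln(0.0595/0.0470) = 30300 W/m

Q' = 30.3 kW/m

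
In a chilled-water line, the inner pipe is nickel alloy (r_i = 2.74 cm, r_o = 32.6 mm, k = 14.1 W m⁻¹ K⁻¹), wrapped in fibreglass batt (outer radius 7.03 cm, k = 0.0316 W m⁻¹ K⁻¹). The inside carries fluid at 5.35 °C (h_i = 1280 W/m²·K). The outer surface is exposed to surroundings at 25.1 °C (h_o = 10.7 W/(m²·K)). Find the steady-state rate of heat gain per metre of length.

Q' = 4.83 W/m

Treat each layer as a resistance in series:
  R'_conv,in = 1/(2πr h) = 1/(2π·0.0274·1280) = 0.004538 m·K/W
  R'_nickel alloy = ln(0.0326/0.0274)/(2πk) = 0.1738/(2π·14.1) = 0.001961 m·K/W
  R'_fibreglass batt = ln(0.0703/0.0326)/(2πk) = 0.7685/(2π·0.0316) = 3.870 m·K/W
  R'_conv,out = 1/(2πr h) = 1/(2π·0.0703·10.7) = 0.2116 m·K/W
ΣR = 0.004538 + 0.001961 + 3.870 + 0.2116 = 4.088 m·K/W
Q' = ΔT/ΣR = (5.35 °C − 25.1 °C)/4.088 = -4.83 W/m
(Negative Q' ⇒ heat flows inward; heat gain = 4.83 W/m.)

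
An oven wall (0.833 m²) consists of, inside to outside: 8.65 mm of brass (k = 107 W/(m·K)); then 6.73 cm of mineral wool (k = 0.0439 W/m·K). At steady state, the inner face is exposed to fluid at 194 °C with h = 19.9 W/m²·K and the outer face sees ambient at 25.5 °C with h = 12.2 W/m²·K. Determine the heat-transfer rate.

Q = 84.3 W

Series thermal resistances, inner to outer:
  R_conv,in = 1/(hA) = 1/(19.9·0.833) = 0.06033 K/W
  R_brass = L/(kA) = 0.00865/(107·0.833) = 9.705×10^-5 K/W
  R_mineral wool = L/(kA) = 0.0673/(0.0439·0.833) = 1.840 K/W
  R_conv,out = 1/(hA) = 1/(12.2·0.833) = 0.09840 K/W
ΣR = 0.06033 + 9.705×10^-5 + 1.840 + 0.09840 = 1.999 K/W
Q = ΔT/ΣR = (194 °C − 25.5 °C)/1.999 = 84.3 W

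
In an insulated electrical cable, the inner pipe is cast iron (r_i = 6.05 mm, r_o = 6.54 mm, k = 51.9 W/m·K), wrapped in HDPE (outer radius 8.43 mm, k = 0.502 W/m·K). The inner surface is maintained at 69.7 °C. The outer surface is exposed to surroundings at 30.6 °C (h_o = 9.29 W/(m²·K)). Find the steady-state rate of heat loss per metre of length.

Q' = 18.5 W/m

Resistance network (inner→outer):
  R'_cast iron = ln(0.00654/0.00605)/(2πk) = 0.07788/(2π·51.9) = 2.388×10^-4 m·K/W
  R'_HDPE = ln(0.00843/0.00654)/(2πk) = 0.2539/(2π·0.502) = 0.08048 m·K/W
  R'_conv,out = 1/(2πr h) = 1/(2π·0.00843·9.29) = 2.032 m·K/W
ΣR = 2.388×10^-4 + 0.08048 + 2.032 = 2.113 m·K/W
Q' = ΔT/ΣR = (69.7 °C − 30.6 °C)/2.113 = 18.5 W/m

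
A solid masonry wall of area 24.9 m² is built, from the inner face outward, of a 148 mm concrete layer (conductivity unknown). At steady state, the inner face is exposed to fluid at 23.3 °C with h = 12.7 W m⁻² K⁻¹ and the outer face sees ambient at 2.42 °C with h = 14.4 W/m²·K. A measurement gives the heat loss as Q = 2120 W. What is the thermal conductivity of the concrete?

k = 1.52 W/m·K

ΣR = ΔT/Q = |23.3 − 2.42|/2120 = 0.009849 K/W
Known resistances:
  R_conv,in = 1/(hA) = 1/(12.7·24.9) = 0.003162 K/W
  R_conv,out = 1/(hA) = 1/(14.4·24.9) = 0.002789 K/W
R_concrete = ΣR − ΣR_known = 0.009849 − 0.005951 = 0.003898 K/W
L/(kA) = 0.003898 ⇒ k = 0.148/(0.003898·24.9) = 1.52 W/m·K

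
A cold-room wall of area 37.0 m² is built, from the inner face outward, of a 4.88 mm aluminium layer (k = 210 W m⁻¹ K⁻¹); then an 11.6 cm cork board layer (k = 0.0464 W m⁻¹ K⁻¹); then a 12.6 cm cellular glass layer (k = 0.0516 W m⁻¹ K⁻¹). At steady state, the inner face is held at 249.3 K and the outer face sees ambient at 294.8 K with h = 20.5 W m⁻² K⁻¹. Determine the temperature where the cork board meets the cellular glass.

T = 272.09 K

Resistance network (inner→outer):
  R_aluminium = L/(kA) = 0.00488/(210·37.0) = 6.281×10^-7 K/W
  R_cork board = L/(kA) = 0.116/(0.0464·37.0) = 0.06757 K/W
  R_cellular glass = L/(kA) = 0.126/(0.0516·37.0) = 0.06600 K/W
  R_conv,out = 1/(hA) = 1/(20.5·37.0) = 0.001318 K/W
ΣR = 6.281×10^-7 + 0.06757 + 0.06600 + 0.001318 = 0.1349 K/W
Q = ΔT/ΣR = (249.3 K − 294.8 K)/0.1349 = -337.3 W
From the inner boundary to the cork board/cellular glass interface, ΣR_partial = 0.06757 K/W.
T_interface = T_in − Q·ΣR_partial = 249.3 K − (-337.3)(0.06757) = 272.09 K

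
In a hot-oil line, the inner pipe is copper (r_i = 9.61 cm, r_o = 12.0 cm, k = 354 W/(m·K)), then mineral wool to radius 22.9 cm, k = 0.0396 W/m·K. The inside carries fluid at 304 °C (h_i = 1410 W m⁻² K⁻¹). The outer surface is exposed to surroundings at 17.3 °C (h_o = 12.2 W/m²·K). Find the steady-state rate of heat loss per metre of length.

Resistance network (inner→outer):
  R'_conv,in = 1/(2πr h) = 1/(2π·0.0961·1410) = 0.001175 m·K/W
  R'_copper = ln(0.120/0.0961)/(2πk) = 0.2221/(2π·354) = 9.986×10^-5 m·K/W
  R'_mineral wool = ln(0.229/0.120)/(2πk) = 0.6462/(2π·0.0396) = 2.597 m·K/W
  R'_conv,out = 1/(2πr h) = 1/(2π·0.229·12.2) = 0.05697 m·K/W
ΣR = 0.001175 + 9.986×10^-5 + 2.597 + 0.05697 = 2.655 m·K/W
Q' = ΔT/ΣR = (304 °C − 17.3 °C)/2.655 = 108 W/m

Q' = 108 W/m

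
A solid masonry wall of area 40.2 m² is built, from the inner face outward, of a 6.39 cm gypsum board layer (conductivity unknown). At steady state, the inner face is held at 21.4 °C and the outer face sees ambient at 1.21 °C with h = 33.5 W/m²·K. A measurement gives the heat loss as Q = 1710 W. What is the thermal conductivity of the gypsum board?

ΣR = ΔT/Q = |21.4 − 1.21|/1710 = 0.01181 K/W
Known resistances:
  R_conv,out = 1/(hA) = 1/(33.5·40.2) = 7.426×10^-4 K/W
R_gypsum board = ΣR − ΣR_known = 0.01181 − 7.426×10^-4 = 0.01107 K/W
L/(kA) = 0.01107 ⇒ k = 0.0639/(0.01107·40.2) = 0.144 W/m·K

k = 0.144 W/m·K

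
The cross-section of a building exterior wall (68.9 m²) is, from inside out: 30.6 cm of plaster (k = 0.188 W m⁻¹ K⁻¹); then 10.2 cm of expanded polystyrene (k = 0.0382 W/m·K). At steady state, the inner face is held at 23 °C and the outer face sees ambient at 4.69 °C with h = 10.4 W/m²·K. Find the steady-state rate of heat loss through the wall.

Q = 287 W

Resistance network (inner→outer):
  R_plaster = L/(kA) = 0.306/(0.188·68.9) = 0.02362 K/W
  R_expanded polystyrene = L/(kA) = 0.102/(0.0382·68.9) = 0.03875 K/W
  R_conv,out = 1/(hA) = 1/(10.4·68.9) = 0.001396 K/W
ΣR = 0.02362 + 0.03875 + 0.001396 = 0.06377 K/W
Q = ΔT/ΣR = (23 °C − 4.69 °C)/0.06377 = 287 W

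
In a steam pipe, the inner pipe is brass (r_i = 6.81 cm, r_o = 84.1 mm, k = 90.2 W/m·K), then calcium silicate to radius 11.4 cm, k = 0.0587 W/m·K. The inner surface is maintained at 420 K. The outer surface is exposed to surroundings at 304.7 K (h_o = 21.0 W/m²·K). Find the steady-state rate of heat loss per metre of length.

Q' = 129 W/m

Resistance network (inner→outer):
  R'_brass = ln(0.0841/0.0681)/(2πk) = 0.2110/(2π·90.2) = 3.724×10^-4 m·K/W
  R'_calcium silicate = ln(0.114/0.0841)/(2πk) = 0.3042/(2π·0.0587) = 0.8248 m·K/W
  R'_conv,out = 1/(2πr h) = 1/(2π·0.114·21.0) = 0.06648 m·K/W
ΣR = 3.724×10^-4 + 0.8248 + 0.06648 = 0.8917 m·K/W
Q' = ΔT/ΣR = (420 K − 304.7 K)/0.8917 = 129 W/m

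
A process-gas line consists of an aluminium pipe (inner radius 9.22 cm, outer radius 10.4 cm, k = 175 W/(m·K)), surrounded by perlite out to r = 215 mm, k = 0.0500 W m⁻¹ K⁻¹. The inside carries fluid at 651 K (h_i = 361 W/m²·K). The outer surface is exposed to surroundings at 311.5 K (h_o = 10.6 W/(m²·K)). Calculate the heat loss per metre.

Series thermal resistances, inner to outer:
  R'_conv,in = 1/(2πr h) = 1/(2π·0.0922·361) = 0.004782 m·K/W
  R'_aluminium = ln(0.104/0.0922)/(2πk) = 0.1204/(2π·175) = 1.095×10^-4 m·K/W
  R'_perlite = ln(0.215/0.104)/(2πk) = 0.7262/(2π·0.0500) = 2.312 m·K/W
  R'_conv,out = 1/(2πr h) = 1/(2π·0.215·10.6) = 0.06984 m·K/W
ΣR = 0.004782 + 1.095×10^-4 + 2.312 + 0.06984 = 2.387 m·K/W
Q' = ΔT/ΣR = (651 K − 311.5 K)/2.387 = 142 W/m

Q' = 142 W/m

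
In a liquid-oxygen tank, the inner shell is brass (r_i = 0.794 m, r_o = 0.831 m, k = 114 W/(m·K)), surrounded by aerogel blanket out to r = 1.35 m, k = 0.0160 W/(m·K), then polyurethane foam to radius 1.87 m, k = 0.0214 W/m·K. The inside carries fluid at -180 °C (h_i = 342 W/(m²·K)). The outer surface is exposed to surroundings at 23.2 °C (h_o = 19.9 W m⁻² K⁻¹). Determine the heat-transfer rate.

Resistance network (inner→outer):
  R_conv,in = 1/(4πr²h) = 1/(4π·0.794²·342) = 3.691×10^-4 K/W
  R_brass = (1/0.794 − 1/0.831)/(4πk) = 0.05608/(4π·114) = 3.914×10^-5 K/W
  R_aerogel blanket = (1/0.831 − 1/1.35)/(4πk) = 0.4626/(4π·0.0160) = 2.301 K/W
  R_polyurethane foam = (1/1.35 − 1/1.87)/(4πk) = 0.2060/(4π·0.0214) = 0.7660 K/W
  R_conv,out = 1/(4πr²h) = 1/(4π·1.87²·19.9) = 0.001144 K/W
ΣR = 3.691×10^-4 + 3.914×10^-5 + 2.301 + 0.7660 + 0.001144 = 3.069 K/W
Q = ΔT/ΣR = (-180 °C − 23.2 °C)/3.069 = -66.2 W
(Negative Q ⇒ heat flows inward; heat gain = 66.2 W.)

Q = 66.2 W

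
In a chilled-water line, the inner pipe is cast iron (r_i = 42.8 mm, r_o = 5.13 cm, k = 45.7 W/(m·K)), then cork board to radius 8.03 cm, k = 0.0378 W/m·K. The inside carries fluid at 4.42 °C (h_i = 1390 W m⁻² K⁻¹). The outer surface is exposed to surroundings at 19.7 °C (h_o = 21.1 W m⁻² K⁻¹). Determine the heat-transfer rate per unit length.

Q' = 7.70 W/m

Resistance network (inner→outer):
  R'_conv,in = 1/(2πr h) = 1/(2π·0.0428·1390) = 0.002675 m·K/W
  R'_cast iron = ln(0.0513/0.0428)/(2πk) = 0.1812/(2π·45.7) = 6.309×10^-4 m·K/W
  R'_cork board = ln(0.0803/0.0513)/(2πk) = 0.4481/(2π·0.0378) = 1.887 m·K/W
  R'_conv,out = 1/(2πr h) = 1/(2π·0.0803·21.1) = 0.09393 m·K/W
ΣR = 0.002675 + 6.309×10^-4 + 1.887 + 0.09393 = 1.984 m·K/W
Q' = ΔT/ΣR = (4.42 °C − 19.7 °C)/1.984 = -7.70 W/m
(Negative Q' ⇒ heat flows inward; heat gain = 7.70 W/m.)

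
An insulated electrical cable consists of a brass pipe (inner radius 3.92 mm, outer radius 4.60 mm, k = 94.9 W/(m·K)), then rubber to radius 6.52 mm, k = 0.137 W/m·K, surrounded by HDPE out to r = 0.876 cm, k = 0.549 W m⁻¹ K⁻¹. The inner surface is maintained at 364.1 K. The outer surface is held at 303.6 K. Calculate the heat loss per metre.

Q' = 123 W/m

Series thermal resistances, inner to outer:
  R'_brass = ln(0.00460/0.00392)/(2πk) = 0.1600/(2π·94.9) = 2.683×10^-4 m·K/W
  R'_rubber = ln(0.00652/0.00460)/(2πk) = 0.3488/(2π·0.137) = 0.4052 m·K/W
  R'_HDPE = ln(0.00876/0.00652)/(2πk) = 0.2953/(2π·0.549) = 0.08561 m·K/W
ΣR = 2.683×10^-4 + 0.4052 + 0.08561 = 0.4911 m·K/W
Q' = ΔT/ΣR = (364.1 K − 303.6 K)/0.4911 = 123 W/m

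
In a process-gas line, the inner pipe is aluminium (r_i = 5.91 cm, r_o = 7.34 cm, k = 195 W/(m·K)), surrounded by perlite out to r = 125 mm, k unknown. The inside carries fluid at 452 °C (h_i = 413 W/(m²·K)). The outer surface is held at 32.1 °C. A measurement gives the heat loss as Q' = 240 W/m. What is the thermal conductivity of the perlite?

ΣR = ΔT/Q' = |452 − 32.1|/240 = 1.750 m·K/W
Known resistances:
  R'_conv,in = 1/(2πr h) = 1/(2π·0.0591·413) = 0.006521 m·K/W
  R'_aluminium = ln(0.0734/0.0591)/(2πk) = 0.2167/(2π·195) = 1.769×10^-4 m·K/W
R_perlite = ΣR − ΣR_known = 1.750 − 0.006698 = 1.743 m·K/W
ln(r₂/r₁)/(2πk) = 1.743 ⇒ k = 0.5324/(2π·1.743) = 0.0486 W/m·K

k = 0.0486 W/m·K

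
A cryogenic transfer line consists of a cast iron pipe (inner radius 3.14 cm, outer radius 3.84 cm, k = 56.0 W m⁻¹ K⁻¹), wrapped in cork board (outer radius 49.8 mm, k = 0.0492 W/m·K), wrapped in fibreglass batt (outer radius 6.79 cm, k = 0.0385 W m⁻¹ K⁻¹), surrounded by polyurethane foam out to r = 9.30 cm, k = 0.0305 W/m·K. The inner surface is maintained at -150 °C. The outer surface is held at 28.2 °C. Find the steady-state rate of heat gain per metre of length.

Q' = 47.3 W/m

Treat each layer as a resistance in series:
  R'_cast iron = ln(0.0384/0.0314)/(2πk) = 0.2012/(2π·56.0) = 5.720×10^-4 m·K/W
  R'_cork board = ln(0.0498/0.0384)/(2πk) = 0.2600/(2π·0.0492) = 0.8409 m·K/W
  R'_fibreglass batt = ln(0.0679/0.0498)/(2πk) = 0.3100/(2π·0.0385) = 1.282 m·K/W
  R'_polyurethane foam = ln(0.0930/0.0679)/(2πk) = 0.3146/(2π·0.0305) = 1.641 m·K/W
ΣR = 5.720×10^-4 + 0.8409 + 1.282 + 1.641 = 3.764 m·K/W
Q' = ΔT/ΣR = (-150 °C − 28.2 °C)/3.764 = -47.3 W/m
(Negative Q' ⇒ heat flows inward; heat gain = 47.3 W/m.)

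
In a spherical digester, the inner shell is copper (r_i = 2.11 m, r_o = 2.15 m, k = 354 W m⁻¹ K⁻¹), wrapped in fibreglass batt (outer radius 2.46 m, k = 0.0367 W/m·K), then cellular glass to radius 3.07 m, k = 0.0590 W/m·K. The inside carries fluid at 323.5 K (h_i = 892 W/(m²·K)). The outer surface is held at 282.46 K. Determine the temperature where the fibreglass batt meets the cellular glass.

Resistance network (inner→outer):
  R_conv,in = 1/(4πr²h) = 1/(4π·2.11²·892) = 2.004×10^-5 K/W
  R_copper = (1/2.11 − 1/2.15)/(4πk) = 0.008817/(4π·354) = 1.982×10^-6 K/W
  R_fibreglass batt = (1/2.15 − 1/2.46)/(4πk) = 0.05861/(4π·0.0367) = 0.1271 K/W
  R_cellular glass = (1/2.46 − 1/3.07)/(4πk) = 0.08077/(4π·0.0590) = 0.1089 K/W
ΣR = 2.004×10^-5 + 1.982×10^-6 + 0.1271 + 0.1089 = 0.2360 K/W
Q = ΔT/ΣR = (323.5 K − 282.46 K)/0.2360 = 173.9 W
From the inner boundary to the fibreglass batt/cellular glass interface, ΣR_partial = 0.1271 K/W.
T_interface = T_in − Q·ΣR_partial = 323.5 K − (173.9)(0.1271) = 301.4 K

T = 301.4 K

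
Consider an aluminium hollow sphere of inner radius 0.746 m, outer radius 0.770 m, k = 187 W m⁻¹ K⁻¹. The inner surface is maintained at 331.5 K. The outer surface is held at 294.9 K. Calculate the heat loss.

Q = 4πk·ΔT/(1/r₁ − 1/r₂) = 4π × 187 × 36.6 / (1/0.746 − 1/0.770) = 2.06×10^6 W

Q = 2060 kW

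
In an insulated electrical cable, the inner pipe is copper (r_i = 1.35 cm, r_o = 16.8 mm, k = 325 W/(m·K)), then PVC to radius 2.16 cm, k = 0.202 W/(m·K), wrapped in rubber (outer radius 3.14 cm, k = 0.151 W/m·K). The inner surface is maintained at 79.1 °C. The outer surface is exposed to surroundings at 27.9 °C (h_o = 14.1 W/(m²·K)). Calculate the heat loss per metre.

Q' = 53.8 W/m

Series thermal resistances, inner to outer:
  R'_copper = ln(0.0168/0.0135)/(2πk) = 0.2187/(2π·325) = 1.071×10^-4 m·K/W
  R'_PVC = ln(0.0216/0.0168)/(2πk) = 0.2513/(2π·0.202) = 0.1980 m·K/W
  R'_rubber = ln(0.0314/0.0216)/(2πk) = 0.3741/(2π·0.151) = 0.3943 m·K/W
  R'_conv,out = 1/(2πr h) = 1/(2π·0.0314·14.1) = 0.3595 m·K/W
ΣR = 1.071×10^-4 + 0.1980 + 0.3943 + 0.3595 = 0.9519 m·K/W
Q' = ΔT/ΣR = (79.1 °C − 27.9 °C)/0.9519 = 53.8 W/m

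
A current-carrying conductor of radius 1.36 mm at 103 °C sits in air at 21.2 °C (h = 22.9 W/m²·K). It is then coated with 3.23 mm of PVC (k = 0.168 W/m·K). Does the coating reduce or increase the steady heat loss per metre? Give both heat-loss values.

Critical radius for a cylinder: r_cr = k/h = 0.00734 m = 0.734 cm.
Outer radius after coating: r₂ = 0.00136 + 0.00323 = 0.00459 m.
Since r₁ < r_cr and r₂ ≤ r_cr, the coating moves toward the maximum at r_cr — heat loss rises.
Bare: R = 1/(2πr₁h) = 5.110 m·K/W; Q = 81.8/5.110 = 16.0 W/m.
Coated: R = R_cond + R_conv = 2.667 m·K/W; Q = 81.8/2.667 = 30.7 W/m.

increases: 16.0 → 30.7 W/m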